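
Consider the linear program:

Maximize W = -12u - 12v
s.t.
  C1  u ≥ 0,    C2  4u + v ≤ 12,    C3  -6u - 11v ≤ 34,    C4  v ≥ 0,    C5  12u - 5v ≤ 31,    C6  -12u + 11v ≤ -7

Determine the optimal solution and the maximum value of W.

The optimum lies where v = 0 and -12u + 11v = -7.
Solving simultaneously gives u = 7/12, v = 0.

u = 7/12, v = 0, maximum W = -7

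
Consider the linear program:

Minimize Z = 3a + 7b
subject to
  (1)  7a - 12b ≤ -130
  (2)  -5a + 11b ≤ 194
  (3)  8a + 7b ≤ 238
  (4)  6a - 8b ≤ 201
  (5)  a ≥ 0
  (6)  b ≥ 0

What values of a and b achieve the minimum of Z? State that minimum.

Extreme points and Z = 3a + 7b:
  (1946/145, 2706/145) → Z = 4956/29
  (0, 65/6) → Z = 455/6
  (420/41, 914/41) → Z = 7658/41
  (0, 194/11) → Z = 1358/11

The binding constraints are 7a - 12b = -130 and a = 0.
Solving simultaneously gives a = 0, b = 65/6.

a = 0, b = 65/6, minimum Z = 455/6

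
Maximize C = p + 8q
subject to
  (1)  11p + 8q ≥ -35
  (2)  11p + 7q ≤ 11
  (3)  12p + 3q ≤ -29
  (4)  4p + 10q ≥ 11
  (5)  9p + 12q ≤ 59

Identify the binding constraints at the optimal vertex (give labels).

Extreme points and C = p + 8q:
  (-73/13, 87/26) → C = 275/13
  (-223/15, 241/15) → C = 341/3
  (-323/108, 62/27) → C = 1661/108
  (-175/39, 323/39) → C = 803/13

The maximum is at (-223/15, 241/15). Substituting into each constraint, equality holds for (1) and (5); the remaining constraints have slack.

(1) and (5)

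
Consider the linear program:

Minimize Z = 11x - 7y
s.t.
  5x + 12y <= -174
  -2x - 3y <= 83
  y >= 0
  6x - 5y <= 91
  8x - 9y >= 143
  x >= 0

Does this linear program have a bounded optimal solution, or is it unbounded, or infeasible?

infeasible

The boundaries 5x + 12y = -174 and 6x - 5y = 91 meet at (222/97, -1499/97), but that point violates y ≥ 0. Every candidate vertex is excluded by some other constraint, so the feasible region is empty.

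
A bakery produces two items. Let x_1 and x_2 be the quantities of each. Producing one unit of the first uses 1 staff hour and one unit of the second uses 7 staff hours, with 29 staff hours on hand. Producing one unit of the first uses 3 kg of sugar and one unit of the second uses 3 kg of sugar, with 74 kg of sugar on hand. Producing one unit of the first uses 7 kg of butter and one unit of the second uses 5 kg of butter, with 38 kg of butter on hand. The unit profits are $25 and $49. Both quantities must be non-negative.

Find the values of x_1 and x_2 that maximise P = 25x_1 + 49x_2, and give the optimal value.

x_1 = 11/4, x_2 = 15/4, maximum P = 505/2

Feasible corners and P = 25x_1 + 49x_2:
  (0, 0) → P = 0
  (0, 29/7) → P = 203
  (38/7, 0) → P = 950/7
  (11/4, 15/4) → P = 505/2

At the optimal vertex, x_1 + 7x_2 = 29 and 7x_1 + 5x_2 = 38.
Solving simultaneously gives x_1 = 11/4, x_2 = 15/4.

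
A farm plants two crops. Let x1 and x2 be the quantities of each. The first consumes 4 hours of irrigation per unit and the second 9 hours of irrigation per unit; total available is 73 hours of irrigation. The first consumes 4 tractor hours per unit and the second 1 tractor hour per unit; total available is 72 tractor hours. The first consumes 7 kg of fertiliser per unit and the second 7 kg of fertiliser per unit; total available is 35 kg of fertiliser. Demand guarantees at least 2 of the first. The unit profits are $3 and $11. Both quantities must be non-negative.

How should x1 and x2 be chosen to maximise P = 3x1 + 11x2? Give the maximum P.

Vertices and P = 3x1 + 11x2:
  (5, 0) → P = 15
  (2, 0) → P = 6
  (2, 3) → P = 39

The binding constraints are 7x1 + 7x2 = 35 and x1 = 2.
Solving simultaneously gives x1 = 2, x2 = 3.

x1 = 2, x2 = 3, maximum P = 39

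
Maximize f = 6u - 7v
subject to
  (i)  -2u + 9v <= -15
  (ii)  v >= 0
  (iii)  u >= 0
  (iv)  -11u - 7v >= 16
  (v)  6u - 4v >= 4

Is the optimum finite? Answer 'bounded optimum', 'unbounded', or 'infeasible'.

infeasible

The boundaries -2u + 9v = -15 and v = 0 meet at (15/2, 0), but that point violates -11u - 7v ≥ 16. Every candidate vertex is excluded by some other constraint, so the feasible region is empty.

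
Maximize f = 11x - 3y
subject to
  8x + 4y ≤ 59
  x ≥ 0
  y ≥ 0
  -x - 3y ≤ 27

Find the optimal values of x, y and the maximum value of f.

Vertices and f = 11x - 3y:
  (0, 59/4) → f = -177/4
  (59/8, 0) → f = 649/8
  (0, 0) → f = 0

The optimum lies where 8x + 4y = 59 and y = 0.
Solving simultaneously gives x = 59/8, y = 0.

x = 59/8, y = 0, maximum f = 649/8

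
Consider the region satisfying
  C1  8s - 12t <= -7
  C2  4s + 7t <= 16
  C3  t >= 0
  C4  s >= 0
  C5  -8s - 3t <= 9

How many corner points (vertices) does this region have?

Intersecting each pair of boundary lines and keeping only the points that satisfy every inequality leaves:
  (11/8, 3/2)
  (0, 7/12)
  (0, 16/7)

3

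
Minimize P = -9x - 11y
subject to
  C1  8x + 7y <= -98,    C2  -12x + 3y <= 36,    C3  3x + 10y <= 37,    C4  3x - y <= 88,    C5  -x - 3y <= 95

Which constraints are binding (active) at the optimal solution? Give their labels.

C1 and C2

Feasible corners and P = -9x - 11y:
  (-91/18, -74/9) → P = 2447/18
  (518/29, -998/29) → P = 6316/29
  (-131/13, -368/13) → P = 5227/13
  (169/10, -373/10) → P = 1291/5

The minimum is at (-91/18, -74/9). Substituting into each constraint, equality holds for C1 and C2; the remaining constraints have slack.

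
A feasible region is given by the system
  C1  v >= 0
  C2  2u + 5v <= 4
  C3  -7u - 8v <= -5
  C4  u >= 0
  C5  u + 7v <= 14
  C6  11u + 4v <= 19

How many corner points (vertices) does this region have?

The feasible vertices (each the meet of two boundaries and inside every other half-plane) are:
  (5/7, 0)
  (19/11, 0)
  (0, 4/5)
  (79/47, 6/47)
  (0, 5/8)

5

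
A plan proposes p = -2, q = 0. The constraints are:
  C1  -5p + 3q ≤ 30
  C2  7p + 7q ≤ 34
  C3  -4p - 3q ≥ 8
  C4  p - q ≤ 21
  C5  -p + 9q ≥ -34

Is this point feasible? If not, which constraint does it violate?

C1: 10 ≤ 30 ✓
C2: -14 ≤ 34 ✓
C3: 8 ≥ 8 ✓
C4: -2 ≤ 21 ✓
C5: 2 ≥ -34 ✓

feasible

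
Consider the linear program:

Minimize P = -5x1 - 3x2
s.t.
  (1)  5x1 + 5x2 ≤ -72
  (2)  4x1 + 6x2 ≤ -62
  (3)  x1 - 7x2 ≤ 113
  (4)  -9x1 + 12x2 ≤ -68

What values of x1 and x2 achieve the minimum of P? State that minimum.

Feasible corners and P = -5x1 - 3x2:
  (61/40, -637/40) → P = 803/20
  (-524/105, -988/105) → P = 5584/105
  (-880/51, -949/51) → P = 7247/51

x1 = 61/40, x2 = -637/40, minimum P = 803/20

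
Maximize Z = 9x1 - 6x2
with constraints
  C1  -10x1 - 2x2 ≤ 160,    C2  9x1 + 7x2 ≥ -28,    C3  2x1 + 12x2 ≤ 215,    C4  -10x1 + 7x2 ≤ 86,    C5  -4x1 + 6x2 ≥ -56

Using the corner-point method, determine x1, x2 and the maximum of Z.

x1 = 327/10, x2 = 187/15, maximum Z = 439/2

Extreme points and Z = 9x1 - 6x2:
  (-6, 26/7) → Z = -534/7
  (112/41, -308/41) → Z = 2856/41
  (473/134, 1161/67) → Z = -9675/134
  (327/10, 187/15) → Z = 439/2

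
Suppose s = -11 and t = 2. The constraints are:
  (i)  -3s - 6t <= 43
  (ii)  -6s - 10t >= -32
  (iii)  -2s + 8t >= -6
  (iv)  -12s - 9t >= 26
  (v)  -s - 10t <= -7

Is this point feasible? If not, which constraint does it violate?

feasible

(i): 21 ≤ 43 ✓
(ii): 46 ≥ -32 ✓
(iii): 38 ≥ -6 ✓
(iv): 114 ≥ 26 ✓
(v): -9 ≤ -7 ✓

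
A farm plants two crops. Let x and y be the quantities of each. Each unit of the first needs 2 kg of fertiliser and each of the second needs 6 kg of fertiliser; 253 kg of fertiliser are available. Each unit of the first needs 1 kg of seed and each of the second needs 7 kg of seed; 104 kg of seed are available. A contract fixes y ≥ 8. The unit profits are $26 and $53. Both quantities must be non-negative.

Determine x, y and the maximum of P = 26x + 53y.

x = 48, y = 8, maximum P = 1672

Extreme points and P = 26x + 53y:
  (0, 104/7) → P = 5512/7
  (0, 8) → P = 424
  (48, 8) → P = 1672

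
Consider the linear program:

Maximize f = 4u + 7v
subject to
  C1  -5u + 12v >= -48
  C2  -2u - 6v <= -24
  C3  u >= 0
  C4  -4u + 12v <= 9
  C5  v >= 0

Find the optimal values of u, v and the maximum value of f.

u = 57, v = 79/4, maximum f = 1465/4

Vertices and f = 4u + 7v:
  (32/3, 4/9) → f = 412/9
  (57, 79/4) → f = 1465/4
  (39/8, 19/8) → f = 289/8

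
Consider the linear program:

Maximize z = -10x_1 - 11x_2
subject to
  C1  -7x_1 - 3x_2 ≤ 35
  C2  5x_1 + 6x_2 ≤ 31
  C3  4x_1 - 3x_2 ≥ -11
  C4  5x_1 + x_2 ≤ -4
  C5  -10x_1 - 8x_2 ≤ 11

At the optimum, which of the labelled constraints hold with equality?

Corner points and z = -10x_1 - 11x_2:
  (-23/19, 39/19) → z = -199/19
  (-121/62, 33/31) → z = 242/31
  (-7/10, -1/2) → z = 25/2

The maximum is at (-7/10, -1/2). Substituting into each constraint, equality holds for C4 and C5; the remaining constraints have slack.

C4 and C5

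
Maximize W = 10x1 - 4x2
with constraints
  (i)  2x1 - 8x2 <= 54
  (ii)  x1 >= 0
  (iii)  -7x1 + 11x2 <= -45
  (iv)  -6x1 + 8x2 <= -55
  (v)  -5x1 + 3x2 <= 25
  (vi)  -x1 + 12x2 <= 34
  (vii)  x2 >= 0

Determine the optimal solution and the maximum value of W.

Vertices and W = 10x1 - 4x2:
  (115/2, 61/8) → W = 1089/2
  (27, 0) → W = 270
  (233/16, 259/64) → W = 2071/16
  (55/6, 0) → W = 275/3

x1 = 115/2, x2 = 61/8, maximum W = 1089/2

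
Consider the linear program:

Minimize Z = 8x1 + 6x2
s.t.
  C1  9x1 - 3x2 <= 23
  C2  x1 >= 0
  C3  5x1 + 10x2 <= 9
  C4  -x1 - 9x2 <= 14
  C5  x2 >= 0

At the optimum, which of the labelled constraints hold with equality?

C2 and C5

Extreme points and Z = 8x1 + 6x2:
  (0, 9/10) → Z = 27/5
  (0, 0) → Z = 0
  (9/5, 0) → Z = 72/5

The minimum is at (0, 0). Substituting into each constraint, equality holds for C2 and C5; the remaining constraints have slack.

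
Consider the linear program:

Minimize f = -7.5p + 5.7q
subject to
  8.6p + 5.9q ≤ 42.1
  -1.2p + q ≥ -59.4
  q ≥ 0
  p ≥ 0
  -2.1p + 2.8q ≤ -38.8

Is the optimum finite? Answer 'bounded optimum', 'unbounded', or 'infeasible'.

infeasible

The boundaries 8.6p + 5.9q = 42.1 and -1.2p + q = -59.4 meet at (701/28, -411/14), but that point violates q ≥ 0. Every candidate vertex is excluded by some other constraint, so the feasible region is empty.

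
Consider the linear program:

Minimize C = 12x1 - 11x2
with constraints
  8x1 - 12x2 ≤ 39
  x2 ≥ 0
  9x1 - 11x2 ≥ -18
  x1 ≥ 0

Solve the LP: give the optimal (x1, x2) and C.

Extreme points and C = 12x1 - 11x2:
  (39/8, 0) → C = 117/2
  (0, 0) → C = 0
  (0, 18/11) → C = -18
The feasible region is unbounded (it extends along (11, 9), (3, 2)), but C strictly increases along every unbounded feasible direction, so there is no improving ray and the minimum is attained at a vertex.

The optimum lies where 9x1 - 11x2 = -18 and x1 = 0.
Solving simultaneously gives x1 = 0, x2 = 18/11.

x1 = 0, x2 = 18/11, minimum C = -18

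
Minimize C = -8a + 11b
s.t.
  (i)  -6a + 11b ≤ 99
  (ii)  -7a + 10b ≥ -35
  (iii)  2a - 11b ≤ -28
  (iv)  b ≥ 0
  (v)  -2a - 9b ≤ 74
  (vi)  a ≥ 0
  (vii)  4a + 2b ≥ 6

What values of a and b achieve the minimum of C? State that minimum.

Extreme points and C = -8a + 11b:
  (1375/17, 903/17) → C = -1067/17
  (0, 9) → C = 99
  (35/3, 14/3) → C = -42
  (5/24, 31/12) → C = 107/4
  (0, 3) → C = 33

a = 1375/17, b = 903/17, minimum C = -1067/17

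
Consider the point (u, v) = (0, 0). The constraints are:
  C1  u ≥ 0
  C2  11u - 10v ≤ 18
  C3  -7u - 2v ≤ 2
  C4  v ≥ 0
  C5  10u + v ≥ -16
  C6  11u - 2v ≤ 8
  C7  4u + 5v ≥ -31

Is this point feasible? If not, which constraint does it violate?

feasible

C1: 0 ≥ 0 ✓
C2: 0 ≤ 18 ✓
C3: 0 ≤ 2 ✓
C4: 0 ≥ 0 ✓
C5: 0 ≥ -16 ✓
C6: 0 ≤ 8 ✓
C7: 0 ≥ -31 ✓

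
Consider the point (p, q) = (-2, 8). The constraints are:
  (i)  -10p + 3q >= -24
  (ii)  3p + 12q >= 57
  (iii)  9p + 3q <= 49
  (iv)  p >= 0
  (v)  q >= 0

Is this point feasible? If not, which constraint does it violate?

Constraint (iv): p = -2, which is not ≥ 0. All other constraints are satisfied.

not feasible — violates (iv)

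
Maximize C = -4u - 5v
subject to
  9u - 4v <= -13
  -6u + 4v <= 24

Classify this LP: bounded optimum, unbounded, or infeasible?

From the feasible point (11/3, 23/2), moving in the direction (-4, -6) keeps every constraint satisfied while C increases without bound.

unbounded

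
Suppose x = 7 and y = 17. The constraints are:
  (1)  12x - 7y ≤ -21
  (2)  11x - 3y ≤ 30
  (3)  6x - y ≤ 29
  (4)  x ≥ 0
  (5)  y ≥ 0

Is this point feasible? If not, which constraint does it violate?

feasible

(1): -35 ≤ -21 ✓
(2): 26 ≤ 30 ✓
(3): 25 ≤ 29 ✓
(4): 7 ≥ 0 ✓
(5): 17 ≥ 0 ✓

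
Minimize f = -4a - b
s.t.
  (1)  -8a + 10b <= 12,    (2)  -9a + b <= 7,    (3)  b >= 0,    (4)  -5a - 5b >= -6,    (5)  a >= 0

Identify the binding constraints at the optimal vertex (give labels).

(3) and (4)

Vertices and f = -4a - b:
  (0, 6/5) → f = -6/5
  (6/5, 0) → f = -24/5
  (0, 0) → f = 0

The minimum is at (6/5, 0). Substituting into each constraint, equality holds for (3) and (4); the remaining constraints have slack.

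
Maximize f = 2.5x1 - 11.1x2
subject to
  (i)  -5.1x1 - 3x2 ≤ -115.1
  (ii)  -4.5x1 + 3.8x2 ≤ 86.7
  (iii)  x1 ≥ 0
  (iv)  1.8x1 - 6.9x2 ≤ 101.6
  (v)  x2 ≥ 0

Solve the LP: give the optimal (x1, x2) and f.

The feasible region is unbounded (it extends along (23, 6), (38, 45)), but f strictly decreases along every unbounded feasible direction, so there is no improving ray and the maximum is attained at a vertex.

The optimum lies where 1.8x1 - 6.9x2 = 101.6 and x2 = 0.
Solving simultaneously gives x1 = 508/9, x2 = 0.

x1 = 508/9, x2 = 0, maximum f = 1270/9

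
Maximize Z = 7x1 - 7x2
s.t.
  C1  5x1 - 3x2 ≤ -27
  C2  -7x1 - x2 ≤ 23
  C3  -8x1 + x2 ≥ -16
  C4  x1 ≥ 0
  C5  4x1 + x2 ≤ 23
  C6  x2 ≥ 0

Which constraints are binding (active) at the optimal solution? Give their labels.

C1 and C4

Corner points and Z = 7x1 - 7x2:
  (0, 9) → Z = -63
  (42/17, 223/17) → Z = -1267/17
  (0, 23) → Z = -161

The maximum is at (0, 9). Substituting into each constraint, equality holds for C1 and C4; the remaining constraints have slack.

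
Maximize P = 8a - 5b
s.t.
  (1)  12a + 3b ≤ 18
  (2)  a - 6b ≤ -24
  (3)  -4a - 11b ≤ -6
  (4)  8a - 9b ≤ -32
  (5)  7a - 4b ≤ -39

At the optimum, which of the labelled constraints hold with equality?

Corner points and P = 8a - 5b:
  (-15/23, 198/23) → P = -1110/23
  (-228/35, 102/35) → P = -2334/35
  (-69/19, 129/38) → P = -1749/38
The feasible region is unbounded (it extends along (-11, 4), (-1, 4)), but P strictly decreases along every unbounded feasible direction, so there is no improving ray and the maximum is attained at a vertex.

The maximum is at (-69/19, 129/38). Substituting into each constraint, equality holds for (2) and (5); the remaining constraints have slack.

(2) and (5)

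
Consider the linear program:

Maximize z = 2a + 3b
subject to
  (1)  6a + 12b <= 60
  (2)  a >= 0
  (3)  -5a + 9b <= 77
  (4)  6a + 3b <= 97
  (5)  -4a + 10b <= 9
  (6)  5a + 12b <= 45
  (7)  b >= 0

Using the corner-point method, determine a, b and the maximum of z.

a = 9, b = 0, maximum z = 18

Vertices and z = 2a + 3b:
  (0, 9/10) → z = 27/10
  (0, 0) → z = 0
  (171/49, 225/98) → z = 1359/98
  (9, 0) → z = 18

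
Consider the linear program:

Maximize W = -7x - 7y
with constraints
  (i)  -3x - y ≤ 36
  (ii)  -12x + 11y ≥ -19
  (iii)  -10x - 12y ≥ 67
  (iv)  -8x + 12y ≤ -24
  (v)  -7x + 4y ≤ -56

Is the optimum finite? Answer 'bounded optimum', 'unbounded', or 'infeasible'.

The boundaries -3x - y = 36 and -12x + 11y = -19 meet at (-377/45, -163/15), but that point violates -7x + 4y ≤ -56. Every candidate vertex is excluded by some other constraint, so the feasible region is empty.

infeasible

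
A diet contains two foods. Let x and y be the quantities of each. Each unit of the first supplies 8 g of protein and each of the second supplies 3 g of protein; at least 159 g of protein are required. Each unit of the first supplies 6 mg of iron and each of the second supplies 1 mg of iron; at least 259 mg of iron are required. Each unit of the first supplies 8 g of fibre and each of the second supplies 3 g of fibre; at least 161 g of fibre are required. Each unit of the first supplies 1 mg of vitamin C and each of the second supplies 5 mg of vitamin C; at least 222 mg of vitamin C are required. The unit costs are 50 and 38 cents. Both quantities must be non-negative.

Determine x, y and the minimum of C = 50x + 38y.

x = 37, y = 37, minimum C = 3256

The feasible region is unbounded (it extends along (0, 1), (1, 0)), but C strictly increases along every unbounded feasible direction, so there is no improving ray and the minimum is attained at a vertex.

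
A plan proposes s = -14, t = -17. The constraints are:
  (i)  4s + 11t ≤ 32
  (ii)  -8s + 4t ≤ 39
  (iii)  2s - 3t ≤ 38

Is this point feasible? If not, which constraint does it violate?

not feasible — violates (ii)

Constraint (ii): -8s + 4t = 44, which is not ≤ 39. All other constraints are satisfied.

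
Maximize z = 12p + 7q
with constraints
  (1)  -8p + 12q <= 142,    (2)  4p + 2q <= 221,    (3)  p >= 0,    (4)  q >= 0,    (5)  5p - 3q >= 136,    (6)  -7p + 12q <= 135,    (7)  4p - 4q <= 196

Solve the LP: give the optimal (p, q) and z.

The optimum lies where 4p + 2q = 221 and 5p - 3q = 136.
Solving simultaneously gives p = 85/2, q = 51/2.

p = 85/2, q = 51/2, maximum z = 1377/2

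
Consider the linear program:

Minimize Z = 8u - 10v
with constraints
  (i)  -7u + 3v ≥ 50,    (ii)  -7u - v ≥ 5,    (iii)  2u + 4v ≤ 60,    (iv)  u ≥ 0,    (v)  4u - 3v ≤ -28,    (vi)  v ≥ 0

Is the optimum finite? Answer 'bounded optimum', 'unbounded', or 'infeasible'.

infeasible

The boundaries -7u + 3v = 50 and -7u - v = 5 meet at (-65/28, 45/4), but that point violates u ≥ 0. Every candidate vertex is excluded by some other constraint, so the feasible region is empty.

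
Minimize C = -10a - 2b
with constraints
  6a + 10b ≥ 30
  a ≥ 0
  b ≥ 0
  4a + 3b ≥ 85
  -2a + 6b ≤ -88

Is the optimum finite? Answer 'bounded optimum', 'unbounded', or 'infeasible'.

From the feasible point (44, 0), moving in the direction (6, 2) keeps every constraint satisfied while C decreases without bound.

unbounded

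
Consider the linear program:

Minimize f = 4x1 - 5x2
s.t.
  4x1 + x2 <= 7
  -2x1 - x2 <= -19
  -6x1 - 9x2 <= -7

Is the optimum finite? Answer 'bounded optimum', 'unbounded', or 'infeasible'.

unbounded

From the feasible point (-6, 31), moving in the direction (-1, 4) keeps every constraint satisfied while f decreases without bound.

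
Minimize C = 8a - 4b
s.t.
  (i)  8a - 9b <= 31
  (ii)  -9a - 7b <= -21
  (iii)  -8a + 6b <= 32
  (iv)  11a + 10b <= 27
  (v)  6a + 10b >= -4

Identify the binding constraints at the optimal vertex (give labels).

Corner points and C = 8a - 4b:
  (406/137, -111/137) → C = 3692/137
  (553/179, -125/179) → C = 4924/179
  (21/13, 12/13) → C = 120/13

The minimum is at (21/13, 12/13). Substituting into each constraint, equality holds for (ii) and (iv); the remaining constraints have slack.

(ii) and (iv)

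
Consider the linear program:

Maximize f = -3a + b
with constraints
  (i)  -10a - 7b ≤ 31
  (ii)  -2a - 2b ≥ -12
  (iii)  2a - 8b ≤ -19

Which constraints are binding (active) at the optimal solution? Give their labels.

Feasible corners and f = -3a + b:
  (-73/3, 91/3) → f = 310/3
  (-381/94, 64/47) → f = 1271/94
  (29/10, 31/10) → f = -28/5

The maximum is at (-73/3, 91/3). Substituting into each constraint, equality holds for (i) and (ii); the remaining constraints have slack.

(i) and (ii)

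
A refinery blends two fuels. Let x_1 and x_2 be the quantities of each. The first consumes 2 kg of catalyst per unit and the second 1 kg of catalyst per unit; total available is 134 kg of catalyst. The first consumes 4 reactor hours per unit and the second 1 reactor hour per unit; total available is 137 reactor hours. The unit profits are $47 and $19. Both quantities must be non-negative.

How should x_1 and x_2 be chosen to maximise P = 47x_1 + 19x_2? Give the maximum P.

x_1 = 3/2, x_2 = 131, maximum P = 5119/2

Vertices and P = 47x_1 + 19x_2:
  (0, 0) → P = 0
  (0, 134) → P = 2546
  (137/4, 0) → P = 6439/4
  (3/2, 131) → P = 5119/2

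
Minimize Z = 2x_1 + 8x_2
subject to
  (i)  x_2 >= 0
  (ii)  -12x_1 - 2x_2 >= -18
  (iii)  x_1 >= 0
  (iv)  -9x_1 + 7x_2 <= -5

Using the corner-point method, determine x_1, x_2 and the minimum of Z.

Corner points and Z = 2x_1 + 8x_2:
  (3/2, 0) → Z = 3
  (5/9, 0) → Z = 10/9
  (4/3, 1) → Z = 32/3

x_1 = 5/9, x_2 = 0, minimum Z = 10/9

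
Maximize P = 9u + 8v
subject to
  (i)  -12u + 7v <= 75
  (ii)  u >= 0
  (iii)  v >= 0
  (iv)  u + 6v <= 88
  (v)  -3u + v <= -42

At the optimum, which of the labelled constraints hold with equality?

(iii) and (iv)

Feasible corners and P = 9u + 8v:
  (88, 0) → P = 792
  (14, 0) → P = 126
  (340/19, 222/19) → P = 4836/19

The maximum is at (88, 0). Substituting into each constraint, equality holds for (iii) and (iv); the remaining constraints have slack.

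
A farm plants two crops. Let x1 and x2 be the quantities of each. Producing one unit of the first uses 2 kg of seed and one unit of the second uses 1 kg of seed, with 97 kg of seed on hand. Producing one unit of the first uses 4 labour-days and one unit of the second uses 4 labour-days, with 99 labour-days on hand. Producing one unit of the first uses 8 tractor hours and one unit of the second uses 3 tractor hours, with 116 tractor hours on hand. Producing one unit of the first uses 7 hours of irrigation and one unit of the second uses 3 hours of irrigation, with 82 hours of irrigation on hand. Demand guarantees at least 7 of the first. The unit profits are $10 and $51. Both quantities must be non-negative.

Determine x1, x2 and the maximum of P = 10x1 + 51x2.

x1 = 7, x2 = 11, maximum P = 631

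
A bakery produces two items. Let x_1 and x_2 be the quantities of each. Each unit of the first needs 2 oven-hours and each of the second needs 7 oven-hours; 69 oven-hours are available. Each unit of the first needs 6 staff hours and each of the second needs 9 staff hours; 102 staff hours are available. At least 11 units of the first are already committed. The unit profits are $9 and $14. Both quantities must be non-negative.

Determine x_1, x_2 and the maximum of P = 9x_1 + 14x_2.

Feasible corners and P = 9x_1 + 14x_2:
  (17, 0) → P = 153
  (11, 0) → P = 99
  (11, 4) → P = 155

x_1 = 11, x_2 = 4, maximum P = 155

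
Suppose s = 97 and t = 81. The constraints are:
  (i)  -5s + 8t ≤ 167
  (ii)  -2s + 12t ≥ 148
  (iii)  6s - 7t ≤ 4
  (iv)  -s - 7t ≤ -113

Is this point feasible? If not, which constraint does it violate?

Constraint (iii): 6s - 7t = 15, which is not ≤ 4. All other constraints are satisfied.

not feasible — violates (iii)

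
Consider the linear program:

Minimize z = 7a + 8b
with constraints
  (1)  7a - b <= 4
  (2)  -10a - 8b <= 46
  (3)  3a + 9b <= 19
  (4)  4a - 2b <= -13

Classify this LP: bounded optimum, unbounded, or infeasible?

bounded optimum

Corner points and z = 7a + 8b:
  (-283/33, 164/33) → z = -223/11
  (-49/13, -27/26) → z = -451/13
  (-79/42, 115/42) → z = 367/42
The feasible region has finitely many vertices and no improving ray; the minimum is -451/13 at (-49/13, -27/26).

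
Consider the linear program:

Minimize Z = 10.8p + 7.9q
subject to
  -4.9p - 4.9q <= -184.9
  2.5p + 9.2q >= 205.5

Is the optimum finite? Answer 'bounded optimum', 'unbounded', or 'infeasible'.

unbounded

From the feasible point (69413/3283, 54470/3283), moving in the direction (-4.9, 4.9) keeps every constraint satisfied while Z decreases without bound.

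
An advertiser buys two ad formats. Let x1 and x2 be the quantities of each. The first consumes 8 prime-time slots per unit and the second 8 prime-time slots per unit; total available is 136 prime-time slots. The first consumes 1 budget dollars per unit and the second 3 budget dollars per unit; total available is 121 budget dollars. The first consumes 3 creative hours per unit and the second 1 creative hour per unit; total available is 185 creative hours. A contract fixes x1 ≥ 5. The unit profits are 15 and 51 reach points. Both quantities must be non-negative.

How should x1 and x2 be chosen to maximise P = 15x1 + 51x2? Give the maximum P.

x1 = 5, x2 = 12, maximum P = 687

Vertices and P = 15x1 + 51x2:
  (17, 0) → P = 255
  (5, 0) → P = 75
  (5, 12) → P = 687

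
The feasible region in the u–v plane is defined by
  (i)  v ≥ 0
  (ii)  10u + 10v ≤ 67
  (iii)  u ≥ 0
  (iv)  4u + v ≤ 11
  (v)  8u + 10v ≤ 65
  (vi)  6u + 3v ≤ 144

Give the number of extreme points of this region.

Of the 15 pairwise boundary intersections, those satisfying every inequality are:
  (0, 0)
  (11/4, 0)
  (43/30, 79/15)
  (1, 57/10)
  (0, 13/2)

5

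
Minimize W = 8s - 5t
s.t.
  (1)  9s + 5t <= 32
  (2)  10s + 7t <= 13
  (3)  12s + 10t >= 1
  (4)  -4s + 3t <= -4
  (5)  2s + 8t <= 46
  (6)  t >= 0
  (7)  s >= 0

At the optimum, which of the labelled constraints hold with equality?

(4) and (6)

Vertices and W = 8s - 5t:
  (67/58, 6/29) → W = 238/29
  (13/10, 0) → W = 52/5
  (1, 0) → W = 8

The minimum is at (1, 0). Substituting into each constraint, equality holds for (4) and (6); the remaining constraints have slack.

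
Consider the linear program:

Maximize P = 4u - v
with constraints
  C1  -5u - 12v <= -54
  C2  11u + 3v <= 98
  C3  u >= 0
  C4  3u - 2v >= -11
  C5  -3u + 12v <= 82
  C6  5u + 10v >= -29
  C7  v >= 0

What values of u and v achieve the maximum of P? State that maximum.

The binding constraints are -5u - 12v = -54 and 11u + 3v = 98.
Solving simultaneously gives u = 26/3, v = 8/9.

u = 26/3, v = 8/9, maximum P = 304/9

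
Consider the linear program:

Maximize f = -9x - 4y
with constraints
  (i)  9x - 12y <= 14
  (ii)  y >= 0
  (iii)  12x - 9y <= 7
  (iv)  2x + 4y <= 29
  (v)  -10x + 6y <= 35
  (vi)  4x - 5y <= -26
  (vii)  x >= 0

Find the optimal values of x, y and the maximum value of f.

x = 0, y = 26/5, maximum f = -104/5

Vertices and f = -9x - 4y:
  (17/26, 90/13) → f = -873/26
  (41/26, 84/13) → f = -1041/26
  (0, 35/6) → f = -70/3
  (0, 26/5) → f = -104/5

At the optimal vertex, 4x - 5y = -26 and x = 0.
Solving simultaneously gives x = 0, y = 26/5.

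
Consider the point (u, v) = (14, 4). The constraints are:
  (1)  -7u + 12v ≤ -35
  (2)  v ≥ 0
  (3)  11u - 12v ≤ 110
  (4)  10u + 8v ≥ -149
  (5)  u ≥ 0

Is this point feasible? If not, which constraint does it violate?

feasible

(1): -50 ≤ -35 ✓
(2): 4 ≥ 0 ✓
(3): 106 ≤ 110 ✓
(4): 172 ≥ -149 ✓
(5): 14 ≥ 0 ✓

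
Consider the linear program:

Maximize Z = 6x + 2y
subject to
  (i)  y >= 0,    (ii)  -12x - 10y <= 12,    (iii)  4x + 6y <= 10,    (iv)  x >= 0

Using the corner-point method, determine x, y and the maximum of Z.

x = 5/2, y = 0, maximum Z = 15

Corner points and Z = 6x + 2y:
  (5/2, 0) → Z = 15
  (0, 0) → Z = 0
  (0, 5/3) → Z = 10/3

At the optimal vertex, y = 0 and 4x + 6y = 10.
Solving simultaneously gives x = 5/2, y = 0.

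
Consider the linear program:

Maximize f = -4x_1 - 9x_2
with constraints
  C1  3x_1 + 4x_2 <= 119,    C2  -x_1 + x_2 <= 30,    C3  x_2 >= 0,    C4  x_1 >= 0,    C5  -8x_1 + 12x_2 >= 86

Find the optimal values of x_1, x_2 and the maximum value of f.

x_1 = 0, x_2 = 43/6, maximum f = -129/2

Feasible corners and f = -4x_1 - 9x_2:
  (0, 119/4) → f = -1071/4
  (271/17, 605/34) → f = -7613/34
  (0, 43/6) → f = -129/2

At the optimal vertex, x_1 = 0 and -8x_1 + 12x_2 = 86.
Solving simultaneously gives x_1 = 0, x_2 = 43/6.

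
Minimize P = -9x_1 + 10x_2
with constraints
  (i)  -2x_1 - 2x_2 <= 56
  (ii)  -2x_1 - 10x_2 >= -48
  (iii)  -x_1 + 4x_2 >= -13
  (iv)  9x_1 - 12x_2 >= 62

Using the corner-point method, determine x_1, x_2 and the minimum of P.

Vertices and P = -9x_1 + 10x_2:
  (161/9, 11/9) → P = -1339/9
  (598/57, 154/57) → P = -3842/57
  (23/6, -55/24) → P = -689/12

At the optimal vertex, -2x_1 - 10x_2 = -48 and -x_1 + 4x_2 = -13.
Solving simultaneously gives x_1 = 161/9, x_2 = 11/9.

x_1 = 161/9, x_2 = 11/9, minimum P = -1339/9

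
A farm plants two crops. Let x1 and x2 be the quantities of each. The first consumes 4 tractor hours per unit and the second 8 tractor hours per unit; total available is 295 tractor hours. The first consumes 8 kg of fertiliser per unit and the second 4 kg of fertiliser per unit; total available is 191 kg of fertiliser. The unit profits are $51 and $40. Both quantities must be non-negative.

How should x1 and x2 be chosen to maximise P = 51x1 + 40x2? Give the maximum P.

x1 = 29/4, x2 = 133/4, maximum P = 6799/4

Extreme points and P = 51x1 + 40x2:
  (0, 0) → P = 0
  (0, 295/8) → P = 1475
  (191/8, 0) → P = 9741/8
  (29/4, 133/4) → P = 6799/4

The optimum lies where 4x1 + 8x2 = 295 and 8x1 + 4x2 = 191.
Solving simultaneously gives x1 = 29/4, x2 = 133/4.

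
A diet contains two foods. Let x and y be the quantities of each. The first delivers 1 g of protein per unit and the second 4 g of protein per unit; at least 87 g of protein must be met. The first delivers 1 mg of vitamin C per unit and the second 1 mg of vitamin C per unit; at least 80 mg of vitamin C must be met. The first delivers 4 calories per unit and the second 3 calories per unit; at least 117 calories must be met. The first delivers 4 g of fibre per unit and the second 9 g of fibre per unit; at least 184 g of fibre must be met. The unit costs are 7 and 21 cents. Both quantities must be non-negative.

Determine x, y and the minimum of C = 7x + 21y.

x = 233/3, y = 7/3, minimum C = 1778/3

Extreme points and C = 7x + 21y:
  (0, 80) → C = 1680
  (87, 0) → C = 609
  (233/3, 7/3) → C = 1778/3
The feasible region is unbounded (it extends along (0, 1), (1, 0)), but C strictly increases along every unbounded feasible direction, so there is no improving ray and the minimum is attained at a vertex.

At the optimal vertex, x + 4y = 87 and x + y = 80.
Solving simultaneously gives x = 233/3, y = 7/3.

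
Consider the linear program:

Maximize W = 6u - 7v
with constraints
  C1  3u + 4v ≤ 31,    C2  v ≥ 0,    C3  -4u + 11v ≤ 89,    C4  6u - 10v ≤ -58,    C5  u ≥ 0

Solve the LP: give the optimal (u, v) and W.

u = 13/9, v = 20/3, maximum W = -38

Extreme points and W = 6u - 7v:
  (13/9, 20/3) → W = -38
  (0, 31/4) → W = -217/4
  (0, 29/5) → W = -203/5

The optimum lies where 3u + 4v = 31 and 6u - 10v = -58.
Solving simultaneously gives u = 13/9, v = 20/3.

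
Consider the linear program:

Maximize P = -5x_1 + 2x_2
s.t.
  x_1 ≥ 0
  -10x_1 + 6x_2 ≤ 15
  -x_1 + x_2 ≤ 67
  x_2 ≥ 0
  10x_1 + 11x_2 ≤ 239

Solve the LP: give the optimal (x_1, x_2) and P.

x_1 = 0, x_2 = 5/2, maximum P = 5

The binding constraints are x_1 = 0 and -10x_1 + 6x_2 = 15.
Solving simultaneously gives x_1 = 0, x_2 = 5/2.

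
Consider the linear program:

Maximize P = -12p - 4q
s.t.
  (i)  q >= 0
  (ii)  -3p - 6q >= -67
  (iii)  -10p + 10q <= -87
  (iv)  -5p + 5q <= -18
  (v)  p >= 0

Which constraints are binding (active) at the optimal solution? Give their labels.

Feasible corners and P = -12p - 4q:
  (67/3, 0) → P = -268
  (87/10, 0) → P = -522/5
  (596/45, 409/90) → P = -1594/9

The maximum is at (87/10, 0). Substituting into each constraint, equality holds for (i) and (iii); the remaining constraints have slack.

(i) and (iii)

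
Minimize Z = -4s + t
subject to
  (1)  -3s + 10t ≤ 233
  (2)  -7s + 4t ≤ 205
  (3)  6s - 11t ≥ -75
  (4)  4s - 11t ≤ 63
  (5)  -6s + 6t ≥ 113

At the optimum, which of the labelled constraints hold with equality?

(3) and (5)

Extreme points and Z = -4s + t:
  (-1955/53, -705/53) → Z = 7115/53
  (-2507/61, -1261/61) → Z = 8767/61
  (-793/30, -38/5) → Z = 1472/15
  (-1621/42, -415/21) → Z = 2827/21

The minimum is at (-793/30, -38/5). Substituting into each constraint, equality holds for (3) and (5); the remaining constraints have slack.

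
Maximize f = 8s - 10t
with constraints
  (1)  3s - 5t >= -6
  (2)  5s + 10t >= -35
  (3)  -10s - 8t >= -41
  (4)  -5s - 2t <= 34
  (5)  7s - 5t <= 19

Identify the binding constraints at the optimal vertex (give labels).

Extreme points and f = 8s - 10t:
  (-47/11, -15/11) → f = -226/11
  (157/74, 183/74) → f = -287/37
  (3/19, -68/19) → f = 704/19
  (357/106, 97/106) → f = 943/53

The maximum is at (3/19, -68/19). Substituting into each constraint, equality holds for (2) and (5); the remaining constraints have slack.

(2) and (5)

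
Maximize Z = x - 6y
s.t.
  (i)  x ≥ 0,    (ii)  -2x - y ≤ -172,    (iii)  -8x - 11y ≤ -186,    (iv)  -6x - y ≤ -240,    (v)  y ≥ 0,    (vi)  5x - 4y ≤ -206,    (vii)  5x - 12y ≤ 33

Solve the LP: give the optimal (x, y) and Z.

Vertices and Z = x - 6y:
  (0, 240) → Z = -1440
  (17, 138) → Z = -811
  (482/13, 1272/13) → Z = -550
The feasible region is unbounded (it extends along (0, 1), (4, 5)), but Z strictly decreases along every unbounded feasible direction, so there is no improving ray and the maximum is attained at a vertex.

At the optimal vertex, -2x - y = -172 and 5x - 4y = -206.
Solving simultaneously gives x = 482/13, y = 1272/13.

x = 482/13, y = 1272/13, maximum Z = -550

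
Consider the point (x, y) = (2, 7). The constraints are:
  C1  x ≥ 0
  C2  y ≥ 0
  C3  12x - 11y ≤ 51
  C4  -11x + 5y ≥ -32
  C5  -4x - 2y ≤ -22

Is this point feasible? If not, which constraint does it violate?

C1: 2 ≥ 0 ✓
C2: 7 ≥ 0 ✓
C3: -53 ≤ 51 ✓
C4: 13 ≥ -32 ✓
C5: -22 ≤ -22 ✓

feasible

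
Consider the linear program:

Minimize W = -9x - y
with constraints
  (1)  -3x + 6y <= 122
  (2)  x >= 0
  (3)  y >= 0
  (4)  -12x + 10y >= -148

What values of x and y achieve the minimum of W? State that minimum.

Extreme points and W = -9x - y:
  (0, 61/3) → W = -61/3
  (1054/21, 318/7) → W = -3480/7
  (0, 0) → W = 0
  (37/3, 0) → W = -111

At the optimal vertex, -3x + 6y = 122 and -12x + 10y = -148.
Solving simultaneously gives x = 1054/21, y = 318/7.

x = 1054/21, y = 318/7, minimum W = -3480/7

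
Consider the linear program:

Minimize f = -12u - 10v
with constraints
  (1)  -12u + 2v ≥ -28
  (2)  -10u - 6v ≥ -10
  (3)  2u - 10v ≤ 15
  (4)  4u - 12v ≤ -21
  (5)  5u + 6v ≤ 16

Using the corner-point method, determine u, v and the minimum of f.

Feasible corners and f = -12u - 10v:
  (-1/24, 125/72) → f = -607/36
  (-6/5, 11/3) → f = -334/15
  (-195/8, -51/8) → f = 1425/4
The feasible region is unbounded (it extends along (-6, 5), (-5, -1)), but f strictly increases along every unbounded feasible direction, so there is no improving ray and the minimum is attained at a vertex.

u = -6/5, v = 11/3, minimum f = -334/15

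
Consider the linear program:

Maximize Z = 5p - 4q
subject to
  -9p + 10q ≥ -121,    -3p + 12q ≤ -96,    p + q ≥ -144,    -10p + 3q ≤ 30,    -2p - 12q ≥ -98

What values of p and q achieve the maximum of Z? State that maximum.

Vertices and Z = 5p - 4q:
  (82/13, -167/26) → Z = 744/13
  (-663/73, -1480/73) → Z = 2605/73
  (-216/37, -350/37) → Z = 320/37

p = 82/13, q = -167/26, maximum Z = 744/13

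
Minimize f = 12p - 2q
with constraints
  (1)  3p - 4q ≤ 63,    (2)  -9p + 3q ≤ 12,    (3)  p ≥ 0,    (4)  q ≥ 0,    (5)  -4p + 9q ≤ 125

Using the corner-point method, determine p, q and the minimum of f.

Vertices and f = 12p - 2q:
  (21, 0) → f = 252
  (97, 57) → f = 1050
  (0, 4) → f = -8
  (89/23, 359/23) → f = 350/23
  (0, 0) → f = 0

The optimum lies where -9p + 3q = 12 and p = 0.
Solving simultaneously gives p = 0, q = 4.

p = 0, q = 4, minimum f = -8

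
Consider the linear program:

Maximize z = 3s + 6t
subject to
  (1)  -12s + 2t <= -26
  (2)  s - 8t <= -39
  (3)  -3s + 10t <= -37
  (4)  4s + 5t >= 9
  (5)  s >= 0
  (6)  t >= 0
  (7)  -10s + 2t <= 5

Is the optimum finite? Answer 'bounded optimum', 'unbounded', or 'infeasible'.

unbounded

From the feasible point (49, 11), moving in the direction (8, 1) keeps every constraint satisfied while z increases without bound.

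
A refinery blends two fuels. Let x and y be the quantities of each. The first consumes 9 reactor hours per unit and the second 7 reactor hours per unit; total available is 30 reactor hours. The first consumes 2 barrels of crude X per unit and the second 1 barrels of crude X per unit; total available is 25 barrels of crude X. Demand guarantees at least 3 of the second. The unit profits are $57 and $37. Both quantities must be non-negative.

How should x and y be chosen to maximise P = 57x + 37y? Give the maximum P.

x = 1, y = 3, maximum P = 168

Corner points and P = 57x + 37y:
  (0, 30/7) → P = 1110/7
  (0, 3) → P = 111
  (1, 3) → P = 168

The optimum lies where 9x + 7y = 30 and y = 3.
Solving simultaneously gives x = 1, y = 3.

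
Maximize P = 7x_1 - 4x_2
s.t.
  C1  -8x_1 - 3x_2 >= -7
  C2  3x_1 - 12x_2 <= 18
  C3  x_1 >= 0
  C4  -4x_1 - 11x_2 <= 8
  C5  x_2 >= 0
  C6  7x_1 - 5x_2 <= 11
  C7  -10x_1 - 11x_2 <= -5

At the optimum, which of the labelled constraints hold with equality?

Vertices and P = 7x_1 - 4x_2:
  (0, 7/3) → P = -28/3
  (7/8, 0) → P = 49/8
  (0, 5/11) → P = -20/11
  (1/2, 0) → P = 7/2

The maximum is at (7/8, 0). Substituting into each constraint, equality holds for C1 and C5; the remaining constraints have slack.

C1 and C5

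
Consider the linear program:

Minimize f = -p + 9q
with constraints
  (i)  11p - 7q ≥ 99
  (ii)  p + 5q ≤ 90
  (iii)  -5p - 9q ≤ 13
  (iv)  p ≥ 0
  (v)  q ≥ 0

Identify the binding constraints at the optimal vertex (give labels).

Feasible corners and f = -p + 9q:
  (1125/62, 891/62) → f = 3447/31
  (9, 0) → f = -9
  (90, 0) → f = -90

The minimum is at (90, 0). Substituting into each constraint, equality holds for (ii) and (v); the remaining constraints have slack.

(ii) and (v)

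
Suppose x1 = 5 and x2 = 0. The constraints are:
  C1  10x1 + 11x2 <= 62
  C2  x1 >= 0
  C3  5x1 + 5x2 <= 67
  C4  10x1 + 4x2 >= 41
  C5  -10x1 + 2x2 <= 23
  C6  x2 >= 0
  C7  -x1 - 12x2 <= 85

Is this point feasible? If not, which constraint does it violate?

feasible

C1: 50 ≤ 62 ✓
C2: 5 ≥ 0 ✓
C3: 25 ≤ 67 ✓
C4: 50 ≥ 41 ✓
C5: -50 ≤ 23 ✓
C6: 0 ≥ 0 ✓
C7: -5 ≤ 85 ✓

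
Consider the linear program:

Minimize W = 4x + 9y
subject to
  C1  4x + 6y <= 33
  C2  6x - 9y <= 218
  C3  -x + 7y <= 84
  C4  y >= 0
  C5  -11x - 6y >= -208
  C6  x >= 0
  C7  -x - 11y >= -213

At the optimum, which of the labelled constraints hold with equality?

Feasible corners and W = 4x + 9y:
  (33/4, 0) → W = 33
  (0, 11/2) → W = 99/2
  (0, 0) → W = 0

The minimum is at (0, 0). Substituting into each constraint, equality holds for C4 and C6; the remaining constraints have slack.

C4 and C6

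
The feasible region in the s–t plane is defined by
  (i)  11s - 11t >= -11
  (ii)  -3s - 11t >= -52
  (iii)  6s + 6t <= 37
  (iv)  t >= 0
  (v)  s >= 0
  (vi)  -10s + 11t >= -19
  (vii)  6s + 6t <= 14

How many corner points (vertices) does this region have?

5

Of the 20 pairwise boundary intersections, those satisfying every inequality are:
  (0, 1)
  (2/3, 5/3)
  (0, 0)
  (19/10, 0)
  (134/63, 13/63)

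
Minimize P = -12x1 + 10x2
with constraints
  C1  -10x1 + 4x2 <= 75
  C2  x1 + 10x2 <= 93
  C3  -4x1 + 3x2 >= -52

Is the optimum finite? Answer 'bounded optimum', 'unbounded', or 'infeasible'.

Vertices and P = -12x1 + 10x2:
  (-189/52, 1005/104) → P = 561/4
  (-433/14, -410/7) → P = -1502/7
  (799/43, 320/43) → P = -6388/43
The feasible region has finitely many vertices and no improving ray; the minimum is -1502/7 at (-433/14, -410/7).

bounded optimum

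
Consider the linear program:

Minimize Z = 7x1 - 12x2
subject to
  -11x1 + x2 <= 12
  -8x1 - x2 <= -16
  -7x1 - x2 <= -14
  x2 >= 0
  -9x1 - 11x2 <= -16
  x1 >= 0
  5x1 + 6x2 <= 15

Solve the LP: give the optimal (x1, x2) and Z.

x1 = 81/43, x2 = 40/43, minimum Z = 87/43

Corner points and Z = 7x1 - 12x2:
  (2, 0) → Z = 14
  (81/43, 40/43) → Z = 87/43
  (3, 0) → Z = 21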